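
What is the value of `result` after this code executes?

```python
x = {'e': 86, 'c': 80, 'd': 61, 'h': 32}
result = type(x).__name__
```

x is dict; result = 'dict'

'dict'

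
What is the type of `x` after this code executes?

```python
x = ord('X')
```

ord() returns int (code point)

int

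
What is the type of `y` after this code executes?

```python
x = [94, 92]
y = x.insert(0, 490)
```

list.insert() returns None

NoneType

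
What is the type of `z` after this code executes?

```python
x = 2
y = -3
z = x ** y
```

int ** negative = float

float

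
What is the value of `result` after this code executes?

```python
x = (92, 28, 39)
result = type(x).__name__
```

x is tuple; result = 'tuple'

'tuple'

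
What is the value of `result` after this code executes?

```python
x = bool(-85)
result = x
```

x = True; result = True

True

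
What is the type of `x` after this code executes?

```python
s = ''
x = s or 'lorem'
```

'or' returns first truthy value (str)

str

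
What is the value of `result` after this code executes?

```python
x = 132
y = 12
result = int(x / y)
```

x = 132; y = 12; result = 11

11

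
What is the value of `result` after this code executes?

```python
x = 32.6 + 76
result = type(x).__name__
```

x is float; result = 'float'

'float'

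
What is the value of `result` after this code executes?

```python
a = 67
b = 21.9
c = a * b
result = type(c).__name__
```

a is int; b is float; c is float; result = 'float'

'float'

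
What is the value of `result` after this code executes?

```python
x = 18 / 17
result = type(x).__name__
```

x is float; result = 'float'

'float'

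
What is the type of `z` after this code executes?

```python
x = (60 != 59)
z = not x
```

'not' returns bool

bool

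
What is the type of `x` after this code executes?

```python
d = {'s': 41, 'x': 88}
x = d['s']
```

Accessing dict[str, int] with str key returns int

int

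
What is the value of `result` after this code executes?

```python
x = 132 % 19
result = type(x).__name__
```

x is int; result = 'int'

'int'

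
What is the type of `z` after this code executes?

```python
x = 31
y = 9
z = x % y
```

int % int = int

int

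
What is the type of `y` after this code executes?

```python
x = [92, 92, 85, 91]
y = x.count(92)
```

list.count() returns int

int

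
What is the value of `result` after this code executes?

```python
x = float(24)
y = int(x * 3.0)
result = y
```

x = 24.0; y = 72; result = 72

72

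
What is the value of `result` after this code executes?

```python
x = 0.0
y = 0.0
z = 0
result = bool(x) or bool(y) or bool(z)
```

x = 0.0; y = 0.0; z = 0; result = False

False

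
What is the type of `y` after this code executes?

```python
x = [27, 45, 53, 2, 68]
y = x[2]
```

Indexing list[int] returns int

int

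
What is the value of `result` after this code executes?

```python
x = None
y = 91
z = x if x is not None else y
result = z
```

x = None; y = 91; z = 91; result = 91

91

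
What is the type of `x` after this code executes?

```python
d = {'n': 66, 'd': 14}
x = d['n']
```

Accessing dict[str, int] with str key returns int

int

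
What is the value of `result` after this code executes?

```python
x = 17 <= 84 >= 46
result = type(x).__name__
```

x is bool; result = 'bool'

'bool'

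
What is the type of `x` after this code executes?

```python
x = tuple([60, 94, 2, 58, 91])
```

tuple() constructor returns tuple

tuple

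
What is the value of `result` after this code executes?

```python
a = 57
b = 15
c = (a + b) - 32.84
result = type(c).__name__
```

a is int; b is int; c is float; result = 'float'

'float'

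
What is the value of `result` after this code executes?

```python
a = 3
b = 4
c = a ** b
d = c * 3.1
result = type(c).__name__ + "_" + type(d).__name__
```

a is int; b is int; c is int; d is float; result = 'int_float'

'int_float'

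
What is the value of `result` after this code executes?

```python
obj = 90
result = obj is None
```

obj = 90; result = False

False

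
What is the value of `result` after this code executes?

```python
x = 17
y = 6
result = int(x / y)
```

x = 17; y = 6; result = 2

2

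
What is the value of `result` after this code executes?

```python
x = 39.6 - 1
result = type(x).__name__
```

x is float; result = 'float'

'float'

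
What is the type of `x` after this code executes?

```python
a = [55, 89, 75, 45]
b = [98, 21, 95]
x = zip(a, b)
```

zip() returns a zip object

zip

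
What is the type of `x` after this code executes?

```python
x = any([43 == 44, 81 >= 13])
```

any() returns bool

bool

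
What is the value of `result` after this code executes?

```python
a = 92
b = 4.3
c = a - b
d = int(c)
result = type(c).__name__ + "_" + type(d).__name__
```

a is int; b is float; c is float; d is int; result = 'float_int'

'float_int'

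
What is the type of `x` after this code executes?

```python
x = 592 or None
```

'or' returns first truthy value

int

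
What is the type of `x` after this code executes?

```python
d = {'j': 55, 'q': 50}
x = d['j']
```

Accessing dict[str, int] with str key returns int

int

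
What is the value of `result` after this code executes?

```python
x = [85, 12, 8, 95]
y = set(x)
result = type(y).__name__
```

x is list; y is set; result = 'set'

'set'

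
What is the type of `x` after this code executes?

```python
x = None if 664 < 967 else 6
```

664 < 967 is True, so the if branch is taken

NoneType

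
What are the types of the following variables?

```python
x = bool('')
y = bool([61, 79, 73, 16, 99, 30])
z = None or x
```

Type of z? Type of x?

None or bool returns the bool; bool() returns bool

bool, bool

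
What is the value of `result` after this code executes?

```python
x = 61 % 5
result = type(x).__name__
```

x is int; result = 'int'

'int'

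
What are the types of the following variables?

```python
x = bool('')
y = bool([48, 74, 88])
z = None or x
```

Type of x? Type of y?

bool() returns bool; bool() returns bool

bool, bool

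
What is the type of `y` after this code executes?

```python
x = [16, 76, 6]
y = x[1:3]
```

Slicing a list returns a list

list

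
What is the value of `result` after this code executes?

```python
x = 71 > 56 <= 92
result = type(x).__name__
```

x is bool; result = 'bool'

'bool'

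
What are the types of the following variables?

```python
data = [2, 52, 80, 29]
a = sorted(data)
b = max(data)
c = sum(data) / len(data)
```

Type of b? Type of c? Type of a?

max of ints returns int; int / int = float; sorted() returns list

int, float, list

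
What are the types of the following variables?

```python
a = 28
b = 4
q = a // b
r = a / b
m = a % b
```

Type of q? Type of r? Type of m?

// returns int; / returns float; % of ints returns int

int, float, int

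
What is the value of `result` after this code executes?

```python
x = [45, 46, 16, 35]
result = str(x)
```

x = [45, 46, 16, 35]; result = '[45, 46, 16, 35]'

'[45, 46, 16, 35]'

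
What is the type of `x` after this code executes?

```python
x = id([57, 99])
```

id() returns int

int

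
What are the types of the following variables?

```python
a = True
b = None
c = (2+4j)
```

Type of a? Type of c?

a is assigned the constant True, which has type bool; c is assigned (2+4j), an int plus an imaginary literal (j suffix), which evaluates to complex

bool, complex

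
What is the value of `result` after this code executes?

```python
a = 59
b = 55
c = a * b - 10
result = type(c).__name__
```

a is int; b is int; c is int; result = 'int'

'int'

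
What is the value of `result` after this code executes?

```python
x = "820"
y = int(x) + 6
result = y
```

x = '820'; y = 826; result = 826

826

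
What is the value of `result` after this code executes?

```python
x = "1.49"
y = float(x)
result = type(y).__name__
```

x is str; y is float; result = 'float'

'float'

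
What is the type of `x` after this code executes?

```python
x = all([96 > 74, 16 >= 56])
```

all() returns bool

bool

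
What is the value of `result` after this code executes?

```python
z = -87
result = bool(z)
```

z = -87; result = True

True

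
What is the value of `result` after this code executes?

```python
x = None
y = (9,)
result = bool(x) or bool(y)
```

x = None; y = (9,); result = True

True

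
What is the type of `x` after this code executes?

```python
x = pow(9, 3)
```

pow(int, int) returns int

int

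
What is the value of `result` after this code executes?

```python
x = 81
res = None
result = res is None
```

x = 81; res = None; result = True

True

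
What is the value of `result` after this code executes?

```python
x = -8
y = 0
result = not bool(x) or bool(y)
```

x = -8; y = 0; result = False

False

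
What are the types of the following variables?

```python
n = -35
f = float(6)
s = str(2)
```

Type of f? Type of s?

f is assigned the result of calling float(), which returns a float; s is assigned the result of calling str(), which returns a str

float, str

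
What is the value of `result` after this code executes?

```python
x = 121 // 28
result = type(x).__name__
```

x is int; result = 'int'

'int'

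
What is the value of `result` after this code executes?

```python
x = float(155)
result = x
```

x = 155.0; result = 155.0

155.0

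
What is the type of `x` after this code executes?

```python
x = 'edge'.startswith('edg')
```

str.startswith() returns bool

bool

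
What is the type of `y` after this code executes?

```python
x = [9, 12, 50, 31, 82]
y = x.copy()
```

list.copy() returns list

list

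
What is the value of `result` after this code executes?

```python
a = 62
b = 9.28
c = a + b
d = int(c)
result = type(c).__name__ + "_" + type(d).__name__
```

a is int; b is float; c is float; d is int; result = 'float_int'

'float_int'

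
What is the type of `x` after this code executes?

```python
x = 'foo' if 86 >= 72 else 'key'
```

Both branches of conditional are str

str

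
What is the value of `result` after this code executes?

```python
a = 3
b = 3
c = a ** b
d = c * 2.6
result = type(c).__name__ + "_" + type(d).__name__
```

a is int; b is int; c is int; d is float; result = 'int_float'

'int_float'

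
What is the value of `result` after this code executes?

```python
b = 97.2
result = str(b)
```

b = 97.2; result = '97.2'

'97.2'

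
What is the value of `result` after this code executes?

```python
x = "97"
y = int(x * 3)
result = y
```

x = '97'; y = 979797; result = 979797

979797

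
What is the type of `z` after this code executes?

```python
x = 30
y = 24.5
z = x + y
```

int + float = float

float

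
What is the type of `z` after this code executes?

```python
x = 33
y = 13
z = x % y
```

int % int = int

int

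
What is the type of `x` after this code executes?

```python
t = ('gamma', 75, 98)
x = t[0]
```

Index 0 of tuple is a str literal

str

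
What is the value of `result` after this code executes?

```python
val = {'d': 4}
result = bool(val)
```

val = {'d': 4}; result = True

True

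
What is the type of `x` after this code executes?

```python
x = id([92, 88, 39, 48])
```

id() returns int

int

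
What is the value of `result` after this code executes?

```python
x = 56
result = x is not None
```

x = 56; result = True

True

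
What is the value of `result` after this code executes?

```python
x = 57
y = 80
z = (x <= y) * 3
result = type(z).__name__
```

x is int; y is int; z is int; result = 'int'

'int'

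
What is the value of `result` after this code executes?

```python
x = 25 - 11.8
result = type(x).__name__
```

x is float; result = 'float'

'float'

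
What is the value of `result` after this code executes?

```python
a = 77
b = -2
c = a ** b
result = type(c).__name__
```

a is int; b is int; c is float; result = 'float'

'float'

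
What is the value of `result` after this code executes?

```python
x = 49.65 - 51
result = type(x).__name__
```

x is float; result = 'float'

'float'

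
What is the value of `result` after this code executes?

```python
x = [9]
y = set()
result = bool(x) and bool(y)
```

x = [9]; y = set(); result = False

False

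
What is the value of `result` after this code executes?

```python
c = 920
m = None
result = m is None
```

c = 920; m = None; result = True

True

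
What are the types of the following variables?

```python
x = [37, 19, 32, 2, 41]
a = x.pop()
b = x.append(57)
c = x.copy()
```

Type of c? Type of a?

copy() returns list; pop() returns element

list, int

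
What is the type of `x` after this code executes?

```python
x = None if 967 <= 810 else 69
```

967 <= 810 is False, so the else branch is taken

int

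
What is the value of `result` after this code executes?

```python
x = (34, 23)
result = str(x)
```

x = (34, 23); result = '(34, 23)'

'(34, 23)'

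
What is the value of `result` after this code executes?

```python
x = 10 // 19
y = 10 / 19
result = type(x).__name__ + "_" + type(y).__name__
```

x is int; y is float; result = 'int_float'

'int_float'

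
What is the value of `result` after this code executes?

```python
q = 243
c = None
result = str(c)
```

q = 243; c = None; result = 'None'

'None'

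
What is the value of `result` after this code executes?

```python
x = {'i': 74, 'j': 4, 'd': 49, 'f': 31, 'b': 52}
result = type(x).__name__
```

x is dict; result = 'dict'

'dict'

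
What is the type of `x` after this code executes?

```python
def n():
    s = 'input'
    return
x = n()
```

Bare return returns None

NoneType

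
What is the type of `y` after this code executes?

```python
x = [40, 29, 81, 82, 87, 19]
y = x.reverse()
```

list.reverse() returns None

NoneType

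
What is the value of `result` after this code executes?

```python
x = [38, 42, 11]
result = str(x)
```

x = [38, 42, 11]; result = '[38, 42, 11]'

'[38, 42, 11]'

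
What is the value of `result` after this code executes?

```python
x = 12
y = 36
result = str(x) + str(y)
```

x = 12; y = 36; result = '1236'

'1236'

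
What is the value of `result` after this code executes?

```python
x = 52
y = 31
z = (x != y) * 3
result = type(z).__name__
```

x is int; y is int; z is int; result = 'int'

'int'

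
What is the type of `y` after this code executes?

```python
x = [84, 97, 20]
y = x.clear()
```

list.clear() returns None

NoneType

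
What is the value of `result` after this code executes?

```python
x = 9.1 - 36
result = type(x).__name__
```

x is float; result = 'float'

'float'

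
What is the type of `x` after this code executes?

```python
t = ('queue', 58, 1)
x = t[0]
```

Index 0 of tuple is a str literal

str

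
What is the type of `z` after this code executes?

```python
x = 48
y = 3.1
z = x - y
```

int - float = float

float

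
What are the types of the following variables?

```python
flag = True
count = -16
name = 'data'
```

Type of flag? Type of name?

flag is assigned the constant True, which has type bool; name is assigned a quoted string literal, so it is a str

bool, str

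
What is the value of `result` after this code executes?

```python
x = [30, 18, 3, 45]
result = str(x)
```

x = [30, 18, 3, 45]; result = '[30, 18, 3, 45]'

'[30, 18, 3, 45]'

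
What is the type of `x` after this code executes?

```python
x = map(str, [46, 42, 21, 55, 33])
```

map() returns a map object

map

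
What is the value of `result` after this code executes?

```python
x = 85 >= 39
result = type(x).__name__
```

x is bool; result = 'bool'

'bool'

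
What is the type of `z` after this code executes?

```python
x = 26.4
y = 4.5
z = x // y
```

float // float = float

float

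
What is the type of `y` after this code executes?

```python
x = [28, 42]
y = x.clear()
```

list.clear() returns None

NoneType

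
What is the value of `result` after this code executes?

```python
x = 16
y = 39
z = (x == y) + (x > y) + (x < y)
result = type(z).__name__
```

x is int; y is int; z is int; result = 'int'

'int'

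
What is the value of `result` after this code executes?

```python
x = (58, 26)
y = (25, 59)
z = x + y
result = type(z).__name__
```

x is tuple; y is tuple; z is tuple; result = 'tuple'

'tuple'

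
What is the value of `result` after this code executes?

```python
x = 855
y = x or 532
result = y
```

x = 855; y = 855; result = 855

855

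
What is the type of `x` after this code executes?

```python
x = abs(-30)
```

abs() of int returns int

int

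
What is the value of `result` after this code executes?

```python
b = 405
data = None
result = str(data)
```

b = 405; data = None; result = 'None'

'None'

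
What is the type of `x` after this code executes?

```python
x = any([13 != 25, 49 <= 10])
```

any() returns bool

bool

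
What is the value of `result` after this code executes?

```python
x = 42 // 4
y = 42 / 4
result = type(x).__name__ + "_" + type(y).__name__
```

x is int; y is float; result = 'int_float'

'int_float'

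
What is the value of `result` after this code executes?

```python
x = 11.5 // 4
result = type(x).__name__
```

x is float; result = 'float'

'float'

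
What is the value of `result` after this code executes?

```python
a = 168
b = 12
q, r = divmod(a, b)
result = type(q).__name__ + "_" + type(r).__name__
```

a is int; b is int; q is int; r is int; result = 'int_int'

'int_int'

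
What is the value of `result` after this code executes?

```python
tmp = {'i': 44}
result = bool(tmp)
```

tmp = {'i': 44}; result = True

True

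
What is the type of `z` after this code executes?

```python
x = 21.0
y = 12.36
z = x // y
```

float // float = float

float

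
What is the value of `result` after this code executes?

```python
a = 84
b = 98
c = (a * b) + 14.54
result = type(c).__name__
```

a is int; b is int; c is float; result = 'float'

'float'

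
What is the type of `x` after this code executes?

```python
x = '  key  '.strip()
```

str.strip() returns str

str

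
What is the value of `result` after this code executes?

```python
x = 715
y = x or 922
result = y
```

x = 715; y = 715; result = 715

715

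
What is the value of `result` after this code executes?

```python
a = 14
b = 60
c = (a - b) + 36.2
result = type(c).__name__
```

a is int; b is int; c is float; result = 'float'

'float'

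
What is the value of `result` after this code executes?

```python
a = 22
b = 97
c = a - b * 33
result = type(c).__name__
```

a is int; b is int; c is int; result = 'int'

'int'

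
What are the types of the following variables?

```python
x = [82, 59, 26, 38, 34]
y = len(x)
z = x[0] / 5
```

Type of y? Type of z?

len() returns int; int / int = float

int, float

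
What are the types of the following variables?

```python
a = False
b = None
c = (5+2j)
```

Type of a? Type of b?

a is assigned the constant False, which has type bool; b is assigned None, whose type is NoneType

bool, NoneType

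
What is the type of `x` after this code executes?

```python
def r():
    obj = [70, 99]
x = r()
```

Function without return returns None

NoneType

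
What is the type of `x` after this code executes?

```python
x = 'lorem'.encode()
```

str.encode() returns bytes

bytes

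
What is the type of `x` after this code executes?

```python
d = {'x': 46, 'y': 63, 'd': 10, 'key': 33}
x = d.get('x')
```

dict.get() returns value type when found

int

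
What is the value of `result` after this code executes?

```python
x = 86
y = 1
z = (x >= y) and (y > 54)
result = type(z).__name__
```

x is int; y is int; z is bool; result = 'bool'

'bool'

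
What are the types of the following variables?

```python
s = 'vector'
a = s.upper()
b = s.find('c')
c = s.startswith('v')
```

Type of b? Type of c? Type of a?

find() returns int; startswith() returns bool; upper() returns str

int, bool, str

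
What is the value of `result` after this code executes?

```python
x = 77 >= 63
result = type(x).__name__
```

x is bool; result = 'bool'

'bool'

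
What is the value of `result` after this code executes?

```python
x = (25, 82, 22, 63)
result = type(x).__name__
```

x is tuple; result = 'tuple'

'tuple'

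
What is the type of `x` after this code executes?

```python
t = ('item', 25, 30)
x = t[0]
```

Index 0 of tuple is a str literal

str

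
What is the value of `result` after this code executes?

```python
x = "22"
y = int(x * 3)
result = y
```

x = '22'; y = 222222; result = 222222

222222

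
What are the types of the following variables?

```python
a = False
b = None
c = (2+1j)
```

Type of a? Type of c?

a is assigned the constant False, which has type bool; c is assigned (2+1j), an int plus an imaginary literal (j suffix), which evaluates to complex

bool, complex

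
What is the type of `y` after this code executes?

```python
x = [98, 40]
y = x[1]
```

Indexing list[int] returns int

int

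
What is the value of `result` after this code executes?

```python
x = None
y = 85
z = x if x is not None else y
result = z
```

x = None; y = 85; z = 85; result = 85

85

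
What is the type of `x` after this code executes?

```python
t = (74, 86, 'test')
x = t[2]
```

Index 2 of tuple is a str literal

str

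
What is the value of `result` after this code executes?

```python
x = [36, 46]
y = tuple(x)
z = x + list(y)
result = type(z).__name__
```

x is list; y is tuple; z is list; result = 'list'

'list'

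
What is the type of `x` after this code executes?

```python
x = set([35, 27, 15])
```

set() constructor returns set

set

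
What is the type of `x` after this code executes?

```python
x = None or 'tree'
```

'or' with None returns the other truthy value (str)

str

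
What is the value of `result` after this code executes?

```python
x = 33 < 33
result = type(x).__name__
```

x is bool; result = 'bool'

'bool'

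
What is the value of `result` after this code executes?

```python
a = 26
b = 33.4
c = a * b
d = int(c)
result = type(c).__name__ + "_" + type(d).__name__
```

a is int; b is float; c is float; d is int; result = 'float_int'

'float_int'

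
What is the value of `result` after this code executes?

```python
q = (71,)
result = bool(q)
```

q = (71,); result = True

True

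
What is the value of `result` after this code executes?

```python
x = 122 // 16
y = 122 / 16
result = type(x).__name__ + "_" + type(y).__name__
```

x is int; y is float; result = 'int_float'

'int_float'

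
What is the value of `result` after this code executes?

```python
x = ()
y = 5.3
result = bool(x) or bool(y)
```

x = (); y = 5.3; result = True

True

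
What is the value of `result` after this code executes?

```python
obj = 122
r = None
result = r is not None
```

obj = 122; r = None; result = False

False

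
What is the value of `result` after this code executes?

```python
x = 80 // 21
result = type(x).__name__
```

x is int; result = 'int'

'int'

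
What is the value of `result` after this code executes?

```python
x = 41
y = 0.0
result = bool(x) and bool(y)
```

x = 41; y = 0.0; result = False

False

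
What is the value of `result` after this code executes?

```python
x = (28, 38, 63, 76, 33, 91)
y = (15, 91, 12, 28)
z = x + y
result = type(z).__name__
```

x is tuple; y is tuple; z is tuple; result = 'tuple'

'tuple'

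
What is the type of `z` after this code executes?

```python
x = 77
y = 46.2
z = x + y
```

int + float = float

float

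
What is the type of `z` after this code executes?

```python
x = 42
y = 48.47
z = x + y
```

int + float = float

float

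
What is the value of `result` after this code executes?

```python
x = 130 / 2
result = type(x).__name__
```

x is float; result = 'float'

'float'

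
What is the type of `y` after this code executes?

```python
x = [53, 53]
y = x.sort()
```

list.sort() returns None (mutates in place)

NoneType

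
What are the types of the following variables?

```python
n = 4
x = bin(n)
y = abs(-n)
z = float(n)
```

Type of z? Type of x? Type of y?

float() returns float; bin() returns str; abs() of int returns int

float, str, int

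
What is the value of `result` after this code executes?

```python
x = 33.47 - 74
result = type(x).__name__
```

x is float; result = 'float'

'float'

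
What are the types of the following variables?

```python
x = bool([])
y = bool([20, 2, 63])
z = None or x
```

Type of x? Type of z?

bool() returns bool; None or bool returns the bool

bool, bool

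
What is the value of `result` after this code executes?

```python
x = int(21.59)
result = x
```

x = 21; result = 21

21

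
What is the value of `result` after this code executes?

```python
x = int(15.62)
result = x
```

x = 15; result = 15

15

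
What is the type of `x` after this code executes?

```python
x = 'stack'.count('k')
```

str.count() returns int

int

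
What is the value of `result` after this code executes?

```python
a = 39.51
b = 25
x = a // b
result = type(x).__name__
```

a is float; b is int; x is float; result = 'float'

'float'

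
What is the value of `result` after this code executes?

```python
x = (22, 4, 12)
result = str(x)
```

x = (22, 4, 12); result = '(22, 4, 12)'

'(22, 4, 12)'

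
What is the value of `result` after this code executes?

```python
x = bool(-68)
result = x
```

x = True; result = True

True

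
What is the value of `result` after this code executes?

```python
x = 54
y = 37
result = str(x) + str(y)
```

x = 54; y = 37; result = '5437'

'5437'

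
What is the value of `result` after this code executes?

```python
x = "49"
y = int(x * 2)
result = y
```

x = '49'; y = 4949; result = 4949

4949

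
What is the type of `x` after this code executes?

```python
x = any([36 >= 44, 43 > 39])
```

any() returns bool

bool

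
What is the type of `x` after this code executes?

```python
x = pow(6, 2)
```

pow(int, int) returns int

int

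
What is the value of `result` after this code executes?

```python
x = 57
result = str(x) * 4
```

x = 57; result = '57575757'

'57575757'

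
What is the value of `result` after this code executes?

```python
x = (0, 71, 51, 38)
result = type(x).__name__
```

x is tuple; result = 'tuple'

'tuple'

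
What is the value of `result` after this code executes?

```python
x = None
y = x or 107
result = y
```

x = None; y = 107; result = 107

107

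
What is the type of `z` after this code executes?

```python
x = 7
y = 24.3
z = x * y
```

int * float = float

float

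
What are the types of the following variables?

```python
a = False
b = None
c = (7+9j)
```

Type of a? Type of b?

a is assigned the constant False, which has type bool; b is assigned None, whose type is NoneType

bool, NoneType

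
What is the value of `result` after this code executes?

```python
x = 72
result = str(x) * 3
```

x = 72; result = '727272'

'727272'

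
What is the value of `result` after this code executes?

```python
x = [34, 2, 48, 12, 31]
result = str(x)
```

x = [34, 2, 48, 12, 31]; result = '[34, 2, 48, 12, 31]'

'[34, 2, 48, 12, 31]'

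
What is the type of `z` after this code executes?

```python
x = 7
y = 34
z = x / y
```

int / int = float

float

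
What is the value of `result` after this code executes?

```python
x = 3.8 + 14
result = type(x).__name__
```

x is float; result = 'float'

'float'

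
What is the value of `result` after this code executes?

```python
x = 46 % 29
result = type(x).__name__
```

x is int; result = 'int'

'int'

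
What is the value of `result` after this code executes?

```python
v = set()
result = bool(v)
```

v = set(); result = False

False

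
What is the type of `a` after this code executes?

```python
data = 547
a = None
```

None has type NoneType

NoneType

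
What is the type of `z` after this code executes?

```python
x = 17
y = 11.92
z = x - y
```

int - float = float

float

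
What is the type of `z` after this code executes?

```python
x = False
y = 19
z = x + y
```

bool + int = int (bool is subclass of int)

int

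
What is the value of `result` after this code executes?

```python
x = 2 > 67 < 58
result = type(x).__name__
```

x is bool; result = 'bool'

'bool'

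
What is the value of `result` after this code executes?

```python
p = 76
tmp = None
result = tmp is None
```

p = 76; tmp = None; result = True

True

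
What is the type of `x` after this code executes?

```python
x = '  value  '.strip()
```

str.strip() returns str

str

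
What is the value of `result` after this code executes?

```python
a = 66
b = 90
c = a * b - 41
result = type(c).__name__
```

a is int; b is int; c is int; result = 'int'

'int'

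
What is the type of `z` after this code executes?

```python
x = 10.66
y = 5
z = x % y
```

float % int = float

float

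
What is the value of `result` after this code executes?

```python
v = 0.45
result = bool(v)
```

v = 0.45; result = True

True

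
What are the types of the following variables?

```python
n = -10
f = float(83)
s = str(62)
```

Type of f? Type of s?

f is assigned the result of calling float(), which returns a float; s is assigned the result of calling str(), which returns a str

float, str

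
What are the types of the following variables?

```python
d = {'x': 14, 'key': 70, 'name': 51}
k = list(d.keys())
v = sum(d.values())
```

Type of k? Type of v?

list() converts to list; sum of ints is int

list, int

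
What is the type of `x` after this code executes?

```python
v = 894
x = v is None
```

'is' comparison returns bool

bool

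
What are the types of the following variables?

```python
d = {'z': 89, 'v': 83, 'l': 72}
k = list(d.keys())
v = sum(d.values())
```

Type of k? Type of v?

list() converts to list; sum of ints is int

list, int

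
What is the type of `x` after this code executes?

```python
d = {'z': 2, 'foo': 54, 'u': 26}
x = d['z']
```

Accessing dict[str, int] with str key returns int

int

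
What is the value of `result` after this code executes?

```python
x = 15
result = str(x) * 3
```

x = 15; result = '151515'

'151515'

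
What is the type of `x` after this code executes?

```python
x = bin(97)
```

bin() returns str representation

str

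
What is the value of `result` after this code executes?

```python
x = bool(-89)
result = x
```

x = True; result = True

True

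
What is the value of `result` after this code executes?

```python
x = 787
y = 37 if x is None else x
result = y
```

x = 787; y = 787; result = 787

787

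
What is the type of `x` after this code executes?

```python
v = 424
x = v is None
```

'is' comparison returns bool

bool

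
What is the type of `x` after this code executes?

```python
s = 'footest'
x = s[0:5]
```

Slicing a str returns str

str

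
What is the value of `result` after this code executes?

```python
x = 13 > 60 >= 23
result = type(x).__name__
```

x is bool; result = 'bool'

'bool'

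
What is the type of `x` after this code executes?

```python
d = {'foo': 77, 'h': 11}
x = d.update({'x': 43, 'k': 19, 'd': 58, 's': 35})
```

dict.update() returns None

NoneType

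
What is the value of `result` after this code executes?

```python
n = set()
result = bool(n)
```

n = set(); result = False

False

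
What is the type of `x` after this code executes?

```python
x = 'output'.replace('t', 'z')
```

str.replace() returns str

str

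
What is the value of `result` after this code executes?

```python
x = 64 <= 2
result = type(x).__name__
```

x is bool; result = 'bool'

'bool'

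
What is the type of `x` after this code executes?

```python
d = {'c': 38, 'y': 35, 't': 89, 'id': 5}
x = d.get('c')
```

dict.get() returns value type when found

int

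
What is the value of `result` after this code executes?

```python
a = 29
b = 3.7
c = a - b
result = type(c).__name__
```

a is int; b is float; c is float; result = 'float'

'float'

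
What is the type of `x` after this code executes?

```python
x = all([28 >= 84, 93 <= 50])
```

all() returns bool

bool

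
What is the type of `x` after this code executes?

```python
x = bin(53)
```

bin() returns str representation

str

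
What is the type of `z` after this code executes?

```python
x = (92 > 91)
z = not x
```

'not' returns bool

bool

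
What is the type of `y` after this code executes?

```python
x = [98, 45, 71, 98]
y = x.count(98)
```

list.count() returns int

int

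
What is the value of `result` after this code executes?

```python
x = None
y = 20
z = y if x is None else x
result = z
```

x = None; y = 20; z = 20; result = 20

20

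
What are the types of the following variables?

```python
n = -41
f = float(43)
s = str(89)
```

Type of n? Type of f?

n is assigned a bare integer (no decimal point), so it is an int; f is assigned the result of calling float(), which returns a float

int, float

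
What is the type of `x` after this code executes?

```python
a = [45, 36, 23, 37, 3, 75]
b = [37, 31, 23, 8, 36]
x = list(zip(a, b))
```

list(zip()) returns a list of tuples

list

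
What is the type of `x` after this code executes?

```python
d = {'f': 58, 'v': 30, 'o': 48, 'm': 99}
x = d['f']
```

Accessing dict[str, int] with str key returns int

int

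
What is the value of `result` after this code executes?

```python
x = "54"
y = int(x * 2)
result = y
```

x = '54'; y = 5454; result = 5454

5454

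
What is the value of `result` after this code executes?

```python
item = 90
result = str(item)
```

item = 90; result = '90'

'90'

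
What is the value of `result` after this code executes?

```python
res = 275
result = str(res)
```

res = 275; result = '275'

'275'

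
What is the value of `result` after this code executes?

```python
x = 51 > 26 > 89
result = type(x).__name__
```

x is bool; result = 'bool'

'bool'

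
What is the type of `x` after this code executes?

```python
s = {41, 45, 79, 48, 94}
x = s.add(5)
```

set.add() returns None (mutates in place)

NoneType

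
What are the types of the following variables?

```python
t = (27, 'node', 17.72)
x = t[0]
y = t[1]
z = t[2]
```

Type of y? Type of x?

tuple[1] is str; tuple[0] is int

str, int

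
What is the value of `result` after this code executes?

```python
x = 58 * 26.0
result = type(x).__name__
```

x is float; result = 'float'

'float'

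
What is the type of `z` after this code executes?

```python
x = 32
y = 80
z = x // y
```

int // int = int

int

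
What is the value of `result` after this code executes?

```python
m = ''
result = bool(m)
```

m = ''; result = False

False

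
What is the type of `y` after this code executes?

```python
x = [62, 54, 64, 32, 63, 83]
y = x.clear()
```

list.clear() returns None

NoneType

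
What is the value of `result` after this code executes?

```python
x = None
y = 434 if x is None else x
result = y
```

x = None; y = 434; result = 434

434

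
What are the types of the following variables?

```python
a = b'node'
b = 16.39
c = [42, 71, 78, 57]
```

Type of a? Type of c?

a is assigned a bytes literal (b'...' prefix); c is assigned a list literal (square brackets)

bytes, list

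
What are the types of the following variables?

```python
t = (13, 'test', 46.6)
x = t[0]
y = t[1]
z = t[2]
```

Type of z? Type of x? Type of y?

tuple[2] is float; tuple[0] is int; tuple[1] is str

float, int, str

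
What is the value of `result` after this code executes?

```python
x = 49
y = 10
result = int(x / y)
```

x = 49; y = 10; result = 4

4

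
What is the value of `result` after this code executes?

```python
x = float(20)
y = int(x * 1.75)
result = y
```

x = 20.0; y = 35; result = 35

35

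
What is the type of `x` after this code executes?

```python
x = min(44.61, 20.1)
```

min() of floats returns float

float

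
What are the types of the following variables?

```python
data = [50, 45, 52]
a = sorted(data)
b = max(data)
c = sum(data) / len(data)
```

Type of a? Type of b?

sorted() returns list; max of ints returns int

list, int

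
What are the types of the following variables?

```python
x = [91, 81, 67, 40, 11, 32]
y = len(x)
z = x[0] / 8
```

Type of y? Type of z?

len() returns int; int / int = float

int, float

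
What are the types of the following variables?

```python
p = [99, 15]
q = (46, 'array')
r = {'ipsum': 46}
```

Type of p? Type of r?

p is assigned a list literal (square brackets); r is assigned a dict literal ({key: value})

list, dict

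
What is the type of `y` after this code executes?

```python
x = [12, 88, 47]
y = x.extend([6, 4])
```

list.extend() returns None

NoneType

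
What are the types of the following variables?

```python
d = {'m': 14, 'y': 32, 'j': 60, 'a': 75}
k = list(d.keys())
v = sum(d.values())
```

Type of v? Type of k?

sum of ints is int; list() converts to list

int, list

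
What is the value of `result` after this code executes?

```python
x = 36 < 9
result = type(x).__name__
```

x is bool; result = 'bool'

'bool'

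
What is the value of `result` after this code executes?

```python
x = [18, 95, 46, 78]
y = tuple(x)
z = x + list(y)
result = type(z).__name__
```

x is list; y is tuple; z is list; result = 'list'

'list'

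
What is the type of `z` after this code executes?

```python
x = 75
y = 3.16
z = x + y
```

int + float = float

float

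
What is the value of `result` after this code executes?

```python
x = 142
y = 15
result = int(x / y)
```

x = 142; y = 15; result = 9

9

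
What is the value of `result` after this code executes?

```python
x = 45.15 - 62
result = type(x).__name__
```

x is float; result = 'float'

'float'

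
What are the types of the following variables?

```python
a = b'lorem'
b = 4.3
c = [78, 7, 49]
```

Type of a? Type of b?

a is assigned a bytes literal (b'...' prefix); b is assigned a number with a decimal point, so it is a float

bytes, float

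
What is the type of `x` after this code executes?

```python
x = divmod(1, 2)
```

divmod() returns tuple of (quotient, remainder)

tuple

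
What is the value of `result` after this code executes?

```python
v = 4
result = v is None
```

v = 4; result = False

False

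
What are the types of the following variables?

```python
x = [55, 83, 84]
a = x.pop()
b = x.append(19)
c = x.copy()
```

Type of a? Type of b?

pop() returns element; append() returns None

int, NoneType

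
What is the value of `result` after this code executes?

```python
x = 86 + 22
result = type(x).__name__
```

x is int; result = 'int'

'int'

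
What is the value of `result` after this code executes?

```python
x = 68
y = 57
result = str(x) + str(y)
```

x = 68; y = 57; result = '6857'

'6857'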